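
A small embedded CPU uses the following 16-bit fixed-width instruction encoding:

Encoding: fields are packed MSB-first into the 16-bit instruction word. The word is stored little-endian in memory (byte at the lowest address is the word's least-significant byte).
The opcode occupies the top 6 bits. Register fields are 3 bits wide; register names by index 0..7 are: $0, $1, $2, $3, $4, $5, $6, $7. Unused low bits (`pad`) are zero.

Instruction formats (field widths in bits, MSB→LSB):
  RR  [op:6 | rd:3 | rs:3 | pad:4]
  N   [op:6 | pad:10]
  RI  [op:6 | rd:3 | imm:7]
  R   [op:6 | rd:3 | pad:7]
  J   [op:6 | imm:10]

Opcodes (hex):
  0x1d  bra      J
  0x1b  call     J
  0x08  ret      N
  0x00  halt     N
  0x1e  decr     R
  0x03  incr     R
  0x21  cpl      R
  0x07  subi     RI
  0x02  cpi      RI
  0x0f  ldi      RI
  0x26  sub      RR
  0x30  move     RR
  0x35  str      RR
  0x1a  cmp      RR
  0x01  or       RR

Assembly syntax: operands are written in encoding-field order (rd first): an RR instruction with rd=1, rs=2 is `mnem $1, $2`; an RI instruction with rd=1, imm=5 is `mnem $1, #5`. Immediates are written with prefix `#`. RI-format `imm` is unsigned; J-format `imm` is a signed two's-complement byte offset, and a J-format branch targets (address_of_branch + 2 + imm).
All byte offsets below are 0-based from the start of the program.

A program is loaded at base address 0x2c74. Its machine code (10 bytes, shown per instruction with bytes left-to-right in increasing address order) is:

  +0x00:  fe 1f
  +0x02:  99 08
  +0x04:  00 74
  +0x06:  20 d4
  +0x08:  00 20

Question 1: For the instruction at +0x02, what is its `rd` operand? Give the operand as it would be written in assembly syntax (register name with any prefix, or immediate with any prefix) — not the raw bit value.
@+02  little-endian(99 08) = 0x0899
  op=0x0899>>10=0x2 ⇒ cpi (RI)
  [9:7] rd=1 = $1
  [6:0] imm=25 = #25

$1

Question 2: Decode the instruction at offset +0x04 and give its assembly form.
bra #0

[04] 00 74 → 0x7400
  top 6b → 0x1d → bra [J]
  [9:0] imm=0 = #0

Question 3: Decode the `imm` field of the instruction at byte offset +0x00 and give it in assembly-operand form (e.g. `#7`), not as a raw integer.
[00] fe 1f → 0x1ffe
  top 6b → 0x7 → subi [RI]
  rd: (w>>7)&0x7=0x7 → $7
  imm: (w>>0)&0x7f=0x7e → #126

#126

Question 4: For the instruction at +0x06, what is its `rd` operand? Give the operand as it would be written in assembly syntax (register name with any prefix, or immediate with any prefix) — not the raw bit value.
$0

[06] 20 d4 → 0xd420
  opcode bits[15:10]=0x35: str/RR
  [9:7] rd=0 = $0
  [6:4] rs=2 = $2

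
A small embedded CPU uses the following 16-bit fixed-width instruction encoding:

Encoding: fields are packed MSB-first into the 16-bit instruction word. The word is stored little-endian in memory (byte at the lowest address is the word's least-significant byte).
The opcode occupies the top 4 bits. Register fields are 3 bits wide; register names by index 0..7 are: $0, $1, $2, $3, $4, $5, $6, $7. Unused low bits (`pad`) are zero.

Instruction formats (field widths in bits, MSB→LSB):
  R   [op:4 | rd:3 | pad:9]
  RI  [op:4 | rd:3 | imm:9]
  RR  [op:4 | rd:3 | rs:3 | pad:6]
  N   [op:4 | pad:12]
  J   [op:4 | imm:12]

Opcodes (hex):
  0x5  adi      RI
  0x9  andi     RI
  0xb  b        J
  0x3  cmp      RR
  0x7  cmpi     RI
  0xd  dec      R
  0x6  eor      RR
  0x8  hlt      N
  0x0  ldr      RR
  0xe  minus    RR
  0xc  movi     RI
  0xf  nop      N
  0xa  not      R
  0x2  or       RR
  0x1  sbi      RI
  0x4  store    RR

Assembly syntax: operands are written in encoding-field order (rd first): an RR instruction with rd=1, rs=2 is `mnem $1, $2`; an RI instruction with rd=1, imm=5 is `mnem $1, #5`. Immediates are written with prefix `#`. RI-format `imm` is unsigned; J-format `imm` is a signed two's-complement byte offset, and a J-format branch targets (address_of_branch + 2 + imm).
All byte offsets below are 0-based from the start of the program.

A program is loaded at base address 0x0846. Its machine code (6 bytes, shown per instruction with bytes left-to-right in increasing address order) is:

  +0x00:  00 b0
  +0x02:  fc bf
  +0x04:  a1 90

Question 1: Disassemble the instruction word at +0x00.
b #0

+0x00: 00 b0 ⇒ word 0xb000 (little)
  top 4b → 0xb → b [J]
  imm@[11:0]=0x0 ⇒ #0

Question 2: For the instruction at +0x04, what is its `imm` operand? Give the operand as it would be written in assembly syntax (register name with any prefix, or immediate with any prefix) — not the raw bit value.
off 0x04: read a1 90 as little → 0x90a1
  top 4b → 0x9 → andi [RI]
  rd: (w>>9)&0x7=0x0 → $0
  imm: (w>>0)&0x1ff=0xa1 → #161

#161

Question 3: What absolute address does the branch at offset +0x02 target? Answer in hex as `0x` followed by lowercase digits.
0x0846

@+02  little-endian(fc bf) = 0xbffc
  opcode bits[15:12]=0xb: b/J
  imm@[11:0]=0xffc (s12→-4) ⇒ #-4
  target = base 0x0846 + off 0x02 + 2 + imm -4 = 0x0846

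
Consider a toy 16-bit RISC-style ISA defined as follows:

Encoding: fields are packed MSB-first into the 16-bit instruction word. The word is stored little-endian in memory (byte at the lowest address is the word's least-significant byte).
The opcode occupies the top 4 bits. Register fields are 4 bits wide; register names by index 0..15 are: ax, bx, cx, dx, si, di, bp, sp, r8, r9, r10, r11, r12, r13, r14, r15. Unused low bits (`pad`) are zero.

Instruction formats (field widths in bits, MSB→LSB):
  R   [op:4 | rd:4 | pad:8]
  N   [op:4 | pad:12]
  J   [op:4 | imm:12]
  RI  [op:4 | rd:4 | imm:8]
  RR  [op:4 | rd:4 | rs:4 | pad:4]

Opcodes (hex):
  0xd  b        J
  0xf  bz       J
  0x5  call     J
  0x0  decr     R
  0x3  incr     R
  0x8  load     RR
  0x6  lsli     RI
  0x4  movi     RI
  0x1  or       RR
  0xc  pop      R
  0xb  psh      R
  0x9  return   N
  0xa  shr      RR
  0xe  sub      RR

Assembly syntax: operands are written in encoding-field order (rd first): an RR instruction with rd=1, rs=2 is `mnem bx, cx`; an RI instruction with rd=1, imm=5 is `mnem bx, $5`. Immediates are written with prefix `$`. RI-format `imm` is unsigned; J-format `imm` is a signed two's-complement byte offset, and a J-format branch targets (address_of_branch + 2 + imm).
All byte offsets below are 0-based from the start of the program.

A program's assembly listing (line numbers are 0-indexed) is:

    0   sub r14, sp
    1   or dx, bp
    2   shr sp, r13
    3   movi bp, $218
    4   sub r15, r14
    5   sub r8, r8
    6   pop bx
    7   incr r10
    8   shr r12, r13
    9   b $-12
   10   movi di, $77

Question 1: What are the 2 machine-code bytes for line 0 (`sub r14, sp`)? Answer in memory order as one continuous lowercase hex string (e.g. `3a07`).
70ee

0. sub fields op=0xe:4|rd=14:4|rs=7:4|pad=0:4 → word ee70h → 70 ee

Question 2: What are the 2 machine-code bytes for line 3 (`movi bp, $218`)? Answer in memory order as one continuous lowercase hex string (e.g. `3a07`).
3. movi fields op=0x4:4|rd=6:4|imm=218:8 → word 46dah → da 46

da46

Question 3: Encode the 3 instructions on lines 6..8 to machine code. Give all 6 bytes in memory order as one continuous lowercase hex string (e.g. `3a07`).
00c1003ad0ac

6. pop fields op=0xc:4|rd=1:4|pad=0:8 → word c100h → 00 c1
7. incr fields op=0x3:4|rd=10:4|pad=0:8 → word 3a00h → 00 3a
8. shr fields op=0xa:4|rd=12:4|rs=13:4|pad=0:4 → word acd0h → d0 ac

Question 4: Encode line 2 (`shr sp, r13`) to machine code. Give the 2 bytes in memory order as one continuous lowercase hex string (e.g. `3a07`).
d0a7

L2: shr op=0xa:4|rd=7:4|rs=13:4|pad=0:4 ⇒ 0xa7d0 ⇒ little d0 a7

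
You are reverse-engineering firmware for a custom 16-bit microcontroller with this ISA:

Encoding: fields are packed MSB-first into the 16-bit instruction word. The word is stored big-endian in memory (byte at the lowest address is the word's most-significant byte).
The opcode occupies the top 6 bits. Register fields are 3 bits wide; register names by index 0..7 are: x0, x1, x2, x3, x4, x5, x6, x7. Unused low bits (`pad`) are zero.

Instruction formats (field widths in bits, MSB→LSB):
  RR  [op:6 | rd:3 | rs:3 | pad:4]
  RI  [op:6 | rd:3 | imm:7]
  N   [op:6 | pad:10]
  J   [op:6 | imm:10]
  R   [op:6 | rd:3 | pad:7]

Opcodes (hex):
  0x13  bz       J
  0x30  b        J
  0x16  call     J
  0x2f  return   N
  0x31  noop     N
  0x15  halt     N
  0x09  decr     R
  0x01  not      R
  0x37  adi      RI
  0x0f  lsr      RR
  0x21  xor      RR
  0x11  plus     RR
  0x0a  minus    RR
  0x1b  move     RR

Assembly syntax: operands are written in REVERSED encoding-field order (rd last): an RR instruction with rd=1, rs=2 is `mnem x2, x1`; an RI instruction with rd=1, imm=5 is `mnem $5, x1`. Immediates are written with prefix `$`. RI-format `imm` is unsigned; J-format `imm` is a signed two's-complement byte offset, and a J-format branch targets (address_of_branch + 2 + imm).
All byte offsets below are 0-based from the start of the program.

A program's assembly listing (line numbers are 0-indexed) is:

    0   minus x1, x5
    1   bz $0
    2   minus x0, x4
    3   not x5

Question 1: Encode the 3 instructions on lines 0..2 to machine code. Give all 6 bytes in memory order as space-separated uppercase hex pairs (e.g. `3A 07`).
0. minus fields op=0xa:6|rd=5:3|rs=1:3|pad=0:4 → word 2a90h → 2a 90
1. bz fields op=0x13:6|imm=0:10 → word 4c00h → 4c 00
2. minus fields op=0xa:6|rd=4:3|rs=0:3|pad=0:4 → word 2a00h → 2a 00

2A 90 4C 00 2A 00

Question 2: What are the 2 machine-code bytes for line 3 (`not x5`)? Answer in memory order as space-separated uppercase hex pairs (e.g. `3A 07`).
3. not fields op=0x1:6|rd=5:3|pad=0:7 → word 0680h → 06 80

06 80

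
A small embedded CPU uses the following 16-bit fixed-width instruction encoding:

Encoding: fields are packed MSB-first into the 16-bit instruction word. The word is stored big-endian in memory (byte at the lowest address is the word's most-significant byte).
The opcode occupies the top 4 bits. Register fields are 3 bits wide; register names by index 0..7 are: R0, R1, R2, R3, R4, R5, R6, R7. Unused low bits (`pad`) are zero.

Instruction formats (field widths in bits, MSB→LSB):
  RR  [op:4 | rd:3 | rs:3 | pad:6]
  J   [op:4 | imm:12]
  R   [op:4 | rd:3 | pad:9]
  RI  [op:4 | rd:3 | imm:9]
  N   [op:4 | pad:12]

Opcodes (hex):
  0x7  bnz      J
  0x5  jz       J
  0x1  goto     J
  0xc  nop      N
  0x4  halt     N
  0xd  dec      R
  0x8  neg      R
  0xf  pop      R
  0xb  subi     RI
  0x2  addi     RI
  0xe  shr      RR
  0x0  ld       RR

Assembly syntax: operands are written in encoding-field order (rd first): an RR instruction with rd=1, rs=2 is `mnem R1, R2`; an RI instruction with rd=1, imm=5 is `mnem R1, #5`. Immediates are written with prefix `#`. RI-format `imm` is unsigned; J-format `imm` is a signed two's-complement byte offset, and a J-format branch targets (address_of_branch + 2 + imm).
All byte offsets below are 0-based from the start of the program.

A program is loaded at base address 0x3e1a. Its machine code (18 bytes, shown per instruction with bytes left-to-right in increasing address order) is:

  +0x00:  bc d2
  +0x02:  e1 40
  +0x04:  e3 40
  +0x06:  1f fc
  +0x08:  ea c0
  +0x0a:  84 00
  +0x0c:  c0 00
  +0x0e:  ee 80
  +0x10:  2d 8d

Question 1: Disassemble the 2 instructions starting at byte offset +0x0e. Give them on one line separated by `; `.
off 0x0e: read ee 80 as big → 0xee80
  opcode bits[15:12]=0xe: shr/RR
  rd: (w>>9)&0x7=0x7 → R7
  rs: (w>>6)&0x7=0x2 → R2
off 0x10: read 2d 8d as big → 0x2d8d
  opcode bits[15:12]=0x2: addi/RI
  rd: (w>>9)&0x7=0x6 → R6
  imm: (w>>0)&0x1ff=0x18d → #397

shr R7, R2; addi R6, #397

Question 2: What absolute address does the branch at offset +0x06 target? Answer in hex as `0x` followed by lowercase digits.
0x3e1e

@+06  big-endian(1f fc) = 0x1ffc
  opcode bits[15:12]=0x1: goto/J
  [11:0] imm=4092 (s12→-4) = #-4
  target = base 0x3e1a + off 0x06 + 2 + imm -4 = 0x3e1e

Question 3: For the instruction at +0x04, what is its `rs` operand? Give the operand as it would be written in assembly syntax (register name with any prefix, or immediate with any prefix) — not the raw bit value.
+0x04: e3 40 ⇒ word 0xe340 (big)
  opcode bits[15:12]=0xe: shr/RR
  rd@[11:9]=0x1 ⇒ R1
  rs@[8:6]=0x5 ⇒ R5

R5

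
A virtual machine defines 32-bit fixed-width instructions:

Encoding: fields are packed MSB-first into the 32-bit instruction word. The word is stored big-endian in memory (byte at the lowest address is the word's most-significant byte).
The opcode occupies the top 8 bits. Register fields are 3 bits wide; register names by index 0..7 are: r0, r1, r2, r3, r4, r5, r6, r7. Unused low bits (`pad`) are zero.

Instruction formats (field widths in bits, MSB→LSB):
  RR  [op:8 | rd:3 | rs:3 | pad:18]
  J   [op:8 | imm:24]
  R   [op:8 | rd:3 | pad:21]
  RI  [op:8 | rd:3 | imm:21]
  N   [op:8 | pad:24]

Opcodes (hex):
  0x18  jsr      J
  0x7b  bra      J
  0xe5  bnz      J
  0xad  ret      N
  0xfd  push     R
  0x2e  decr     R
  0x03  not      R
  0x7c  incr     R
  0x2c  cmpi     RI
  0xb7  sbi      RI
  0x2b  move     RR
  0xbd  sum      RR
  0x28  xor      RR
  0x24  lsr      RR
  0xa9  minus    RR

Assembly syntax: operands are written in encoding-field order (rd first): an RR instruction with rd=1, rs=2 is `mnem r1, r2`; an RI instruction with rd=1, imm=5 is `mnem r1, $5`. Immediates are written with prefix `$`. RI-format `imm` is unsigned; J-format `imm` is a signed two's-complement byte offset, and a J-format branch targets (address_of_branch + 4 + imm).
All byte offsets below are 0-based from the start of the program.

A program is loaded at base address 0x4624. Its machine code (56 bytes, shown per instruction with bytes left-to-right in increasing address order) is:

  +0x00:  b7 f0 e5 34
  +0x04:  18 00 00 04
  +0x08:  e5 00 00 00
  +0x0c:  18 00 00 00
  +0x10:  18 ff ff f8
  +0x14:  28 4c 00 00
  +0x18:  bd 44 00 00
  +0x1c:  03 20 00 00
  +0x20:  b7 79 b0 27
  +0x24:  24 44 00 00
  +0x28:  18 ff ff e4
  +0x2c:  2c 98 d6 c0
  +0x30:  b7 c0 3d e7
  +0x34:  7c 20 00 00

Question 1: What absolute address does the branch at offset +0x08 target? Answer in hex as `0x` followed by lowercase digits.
0x4630

@+08  big-endian(e5 00 00 00) = 0xe5000000
  opcode bits[31:24]=0xe5: bnz/J
  imm@[23:0]=0x0 ⇒ $0
  target = base 0x4624 + off 0x08 + 4 + imm 0 = 0x4630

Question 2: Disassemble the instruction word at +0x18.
sum r2, r1

off 0x18: read bd 44 00 00 as big → 0xbd440000
  top 8b → 0xbd → sum [RR]
  rd@[23:21]=0x2 ⇒ r2
  rs@[20:18]=0x1 ⇒ r1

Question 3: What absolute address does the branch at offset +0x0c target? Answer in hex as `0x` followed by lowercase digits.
0x4634

@+0c  big-endian(18 00 00 00) = 0x18000000
  opcode bits[31:24]=0x18: jsr/J
  imm@[23:0]=0x0 ⇒ $0
  target = base 0x4624 + off 0x0c + 4 + imm 0 = 0x4634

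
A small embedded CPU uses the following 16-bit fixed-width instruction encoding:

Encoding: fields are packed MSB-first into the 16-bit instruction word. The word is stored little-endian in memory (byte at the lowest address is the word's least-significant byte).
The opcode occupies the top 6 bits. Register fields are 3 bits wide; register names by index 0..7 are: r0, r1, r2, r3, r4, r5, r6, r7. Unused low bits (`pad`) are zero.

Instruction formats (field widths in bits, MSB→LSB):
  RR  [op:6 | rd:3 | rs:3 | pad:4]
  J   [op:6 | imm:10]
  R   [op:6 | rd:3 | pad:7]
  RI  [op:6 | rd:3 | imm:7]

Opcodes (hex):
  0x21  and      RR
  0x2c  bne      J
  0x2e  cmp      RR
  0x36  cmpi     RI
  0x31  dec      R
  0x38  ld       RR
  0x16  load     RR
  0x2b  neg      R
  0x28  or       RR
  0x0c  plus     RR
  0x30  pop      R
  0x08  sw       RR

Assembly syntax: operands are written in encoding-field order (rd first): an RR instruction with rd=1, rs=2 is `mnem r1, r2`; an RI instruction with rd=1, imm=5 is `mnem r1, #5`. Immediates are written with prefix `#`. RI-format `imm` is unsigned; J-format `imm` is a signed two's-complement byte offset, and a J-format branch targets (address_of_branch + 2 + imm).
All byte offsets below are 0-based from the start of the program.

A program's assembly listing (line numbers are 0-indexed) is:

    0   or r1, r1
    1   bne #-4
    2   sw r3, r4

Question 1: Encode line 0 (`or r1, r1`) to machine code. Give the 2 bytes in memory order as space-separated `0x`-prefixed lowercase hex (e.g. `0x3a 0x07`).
0x90 0xa0

0. or fields op=0x28:6|rd=1:3|rs=1:3|pad=0:4 → word a090h → 90 a0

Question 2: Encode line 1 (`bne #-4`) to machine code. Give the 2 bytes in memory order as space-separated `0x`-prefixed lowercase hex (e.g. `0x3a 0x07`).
L1: bne op=0x2c:6|imm=-4:10 ⇒ 0xb3fc ⇒ little fc b3

0xfc 0xb3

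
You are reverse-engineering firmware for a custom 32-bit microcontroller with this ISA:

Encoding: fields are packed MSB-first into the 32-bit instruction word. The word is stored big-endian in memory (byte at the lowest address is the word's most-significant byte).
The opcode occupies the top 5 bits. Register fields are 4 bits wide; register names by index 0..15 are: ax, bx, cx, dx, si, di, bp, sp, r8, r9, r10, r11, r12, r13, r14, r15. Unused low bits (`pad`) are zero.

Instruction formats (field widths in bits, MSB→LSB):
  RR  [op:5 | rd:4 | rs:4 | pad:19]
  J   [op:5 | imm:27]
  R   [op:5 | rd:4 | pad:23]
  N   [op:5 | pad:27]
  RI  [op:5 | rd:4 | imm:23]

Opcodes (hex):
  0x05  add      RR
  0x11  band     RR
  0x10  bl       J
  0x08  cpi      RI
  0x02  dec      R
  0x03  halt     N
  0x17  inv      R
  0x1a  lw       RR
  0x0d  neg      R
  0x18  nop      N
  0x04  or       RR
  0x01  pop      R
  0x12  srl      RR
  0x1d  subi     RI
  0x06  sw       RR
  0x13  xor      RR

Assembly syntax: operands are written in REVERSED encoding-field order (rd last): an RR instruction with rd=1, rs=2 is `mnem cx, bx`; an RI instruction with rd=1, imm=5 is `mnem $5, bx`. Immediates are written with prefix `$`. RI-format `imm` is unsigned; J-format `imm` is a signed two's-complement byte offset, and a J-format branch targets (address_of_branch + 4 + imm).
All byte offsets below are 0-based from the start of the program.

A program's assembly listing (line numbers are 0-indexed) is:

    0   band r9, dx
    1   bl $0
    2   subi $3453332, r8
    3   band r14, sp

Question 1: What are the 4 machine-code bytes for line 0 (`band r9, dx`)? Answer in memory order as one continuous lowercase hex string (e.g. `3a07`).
89c80000

0. band fields op=0x11:5|rd=3:4|rs=9:4|pad=0:19 → word 89c80000h → 89 c8 00 00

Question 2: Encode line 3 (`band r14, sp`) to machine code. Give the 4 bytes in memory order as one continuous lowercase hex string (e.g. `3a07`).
3. band fields op=0x11:5|rd=7:4|rs=14:4|pad=0:19 → word 8bf00000h → 8b f0 00 00

8bf00000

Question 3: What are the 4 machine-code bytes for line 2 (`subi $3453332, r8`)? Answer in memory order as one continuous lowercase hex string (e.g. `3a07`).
ec34b194

2. subi fields op=0x1d:5|rd=8:4|imm=3453332:23 → word ec34b194h → ec 34 b1 94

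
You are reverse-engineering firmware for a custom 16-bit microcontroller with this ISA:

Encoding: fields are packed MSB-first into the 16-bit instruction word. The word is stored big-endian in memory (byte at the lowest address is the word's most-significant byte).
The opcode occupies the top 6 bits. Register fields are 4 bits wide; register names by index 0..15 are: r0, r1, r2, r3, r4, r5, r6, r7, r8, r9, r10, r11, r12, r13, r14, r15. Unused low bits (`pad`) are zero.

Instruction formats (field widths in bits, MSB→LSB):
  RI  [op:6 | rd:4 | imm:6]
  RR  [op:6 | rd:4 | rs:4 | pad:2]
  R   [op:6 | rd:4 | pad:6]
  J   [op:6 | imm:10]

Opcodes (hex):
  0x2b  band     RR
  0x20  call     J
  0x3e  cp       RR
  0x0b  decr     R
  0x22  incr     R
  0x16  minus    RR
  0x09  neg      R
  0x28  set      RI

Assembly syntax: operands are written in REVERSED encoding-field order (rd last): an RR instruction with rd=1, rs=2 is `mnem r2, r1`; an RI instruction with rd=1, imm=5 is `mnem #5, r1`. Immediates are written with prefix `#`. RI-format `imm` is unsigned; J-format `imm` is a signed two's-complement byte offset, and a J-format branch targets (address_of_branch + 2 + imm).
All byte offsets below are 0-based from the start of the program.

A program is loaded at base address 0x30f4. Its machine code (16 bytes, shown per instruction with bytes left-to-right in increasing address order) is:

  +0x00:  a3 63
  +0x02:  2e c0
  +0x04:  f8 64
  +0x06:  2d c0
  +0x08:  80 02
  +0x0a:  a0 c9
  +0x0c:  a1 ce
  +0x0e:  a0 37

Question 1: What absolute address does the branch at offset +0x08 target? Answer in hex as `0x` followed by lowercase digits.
0x3100

[08] 80 02 → 0x8002
  opcode bits[15:10]=0x20: call/J
  [9:0] imm=2 = #2
  target = base 0x30f4 + off 0x08 + 2 + imm 2 = 0x3100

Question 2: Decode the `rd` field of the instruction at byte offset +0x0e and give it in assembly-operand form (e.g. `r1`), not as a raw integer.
r0

@+0e  big-endian(a0 37) = 0xa037
  opcode bits[15:10]=0x28: set/RI
  [9:6] rd=0 = r0
  [5:0] imm=55 = #55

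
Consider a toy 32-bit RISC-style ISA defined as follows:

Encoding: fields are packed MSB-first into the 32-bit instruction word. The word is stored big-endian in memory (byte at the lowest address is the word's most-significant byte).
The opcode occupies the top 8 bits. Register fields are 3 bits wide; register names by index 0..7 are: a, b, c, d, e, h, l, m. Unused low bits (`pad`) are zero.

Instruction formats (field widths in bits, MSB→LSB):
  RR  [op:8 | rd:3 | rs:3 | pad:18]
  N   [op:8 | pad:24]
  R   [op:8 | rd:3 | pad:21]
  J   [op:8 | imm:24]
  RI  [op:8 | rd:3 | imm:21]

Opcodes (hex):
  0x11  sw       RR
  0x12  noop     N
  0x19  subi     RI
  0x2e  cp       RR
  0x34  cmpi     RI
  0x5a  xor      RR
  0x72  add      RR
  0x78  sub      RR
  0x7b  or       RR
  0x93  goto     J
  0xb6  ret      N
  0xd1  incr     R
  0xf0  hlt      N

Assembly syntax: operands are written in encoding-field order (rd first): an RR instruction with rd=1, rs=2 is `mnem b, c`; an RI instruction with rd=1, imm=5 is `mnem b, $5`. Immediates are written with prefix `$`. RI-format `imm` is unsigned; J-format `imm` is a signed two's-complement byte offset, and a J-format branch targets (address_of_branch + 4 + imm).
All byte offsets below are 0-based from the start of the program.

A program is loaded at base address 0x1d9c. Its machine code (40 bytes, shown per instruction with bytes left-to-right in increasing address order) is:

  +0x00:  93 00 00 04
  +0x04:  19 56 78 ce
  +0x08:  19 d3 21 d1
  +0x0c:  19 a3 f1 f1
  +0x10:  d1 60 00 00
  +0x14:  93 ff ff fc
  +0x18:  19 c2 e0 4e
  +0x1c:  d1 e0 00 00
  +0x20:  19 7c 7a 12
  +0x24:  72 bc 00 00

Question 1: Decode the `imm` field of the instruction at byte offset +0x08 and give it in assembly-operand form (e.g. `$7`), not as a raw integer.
@+08  big-endian(19 d3 21 d1) = 0x19d321d1
  top 8b → 0x19 → subi [RI]
  [23:21] rd=6 = l
  [20:0] imm=1253841 = $1253841

$1253841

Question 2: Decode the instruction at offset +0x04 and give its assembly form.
@+04  big-endian(19 56 78 ce) = 0x195678ce
  op=0x195678ce>>24=0x19 ⇒ subi (RI)
  [23:21] rd=2 = c
  [20:0] imm=1472718 = $1472718

subi c, $1472718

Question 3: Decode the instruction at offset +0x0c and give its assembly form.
[0c] 19 a3 f1 f1 → 0x19a3f1f1
  opcode bits[31:24]=0x19: subi/RI
  rd@[23:21]=0x5 ⇒ h
  imm@[20:0]=0x3f1f1 ⇒ $258545

subi h, $258545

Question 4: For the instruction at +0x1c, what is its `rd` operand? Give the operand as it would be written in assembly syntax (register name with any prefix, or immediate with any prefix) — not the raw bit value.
@+1c  big-endian(d1 e0 00 00) = 0xd1e00000
  top 8b → 0xd1 → incr [R]
  rd: (w>>21)&0x7=0x7 → m

m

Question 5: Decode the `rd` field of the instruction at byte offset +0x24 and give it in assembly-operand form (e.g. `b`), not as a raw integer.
h

@+24  big-endian(72 bc 00 00) = 0x72bc0000
  opcode bits[31:24]=0x72: add/RR
  [23:21] rd=5 = h
  [20:18] rs=7 = m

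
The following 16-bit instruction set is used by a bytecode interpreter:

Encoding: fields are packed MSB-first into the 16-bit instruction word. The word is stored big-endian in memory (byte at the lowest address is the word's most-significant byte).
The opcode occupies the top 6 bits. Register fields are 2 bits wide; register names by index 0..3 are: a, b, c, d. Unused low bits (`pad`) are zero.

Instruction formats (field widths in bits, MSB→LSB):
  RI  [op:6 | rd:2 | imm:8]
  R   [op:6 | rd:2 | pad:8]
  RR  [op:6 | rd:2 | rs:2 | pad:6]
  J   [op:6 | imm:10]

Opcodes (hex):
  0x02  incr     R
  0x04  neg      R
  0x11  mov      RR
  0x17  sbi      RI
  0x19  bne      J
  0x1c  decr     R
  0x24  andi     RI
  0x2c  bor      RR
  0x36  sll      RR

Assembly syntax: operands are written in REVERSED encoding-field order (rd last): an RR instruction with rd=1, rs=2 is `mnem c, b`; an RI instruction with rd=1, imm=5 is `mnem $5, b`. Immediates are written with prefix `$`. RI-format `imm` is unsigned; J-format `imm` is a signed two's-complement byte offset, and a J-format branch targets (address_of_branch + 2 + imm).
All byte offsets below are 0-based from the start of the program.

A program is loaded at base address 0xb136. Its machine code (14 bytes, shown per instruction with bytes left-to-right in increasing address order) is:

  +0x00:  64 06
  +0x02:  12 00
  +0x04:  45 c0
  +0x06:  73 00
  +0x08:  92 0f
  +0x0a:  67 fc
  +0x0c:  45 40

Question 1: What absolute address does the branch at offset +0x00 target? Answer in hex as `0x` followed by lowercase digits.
[00] 64 06 → 0x6406
  op=0x6406>>10=0x19 ⇒ bne (J)
  imm@[9:0]=0x6 ⇒ $6
  target = base 0xb136 + off 0x00 + 2 + imm 6 = 0xb13e

0xb13e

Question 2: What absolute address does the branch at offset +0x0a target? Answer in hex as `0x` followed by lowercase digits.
+0x0a: 67 fc ⇒ word 0x67fc (big)
  top 6b → 0x19 → bne [J]
  imm@[9:0]=0x3fc (s10→-4) ⇒ $-4
  target = base 0xb136 + off 0x0a + 2 + imm -4 = 0xb13e

0xb13e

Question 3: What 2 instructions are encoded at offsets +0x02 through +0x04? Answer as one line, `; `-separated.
neg c; mov d, b

+0x02: 12 00 ⇒ word 0x1200 (big)
  opcode bits[15:10]=0x4: neg/R
  rd@[9:8]=0x2 ⇒ c
+0x04: 45 c0 ⇒ word 0x45c0 (big)
  opcode bits[15:10]=0x11: mov/RR
  rd@[9:8]=0x1 ⇒ b
  rs@[7:6]=0x3 ⇒ d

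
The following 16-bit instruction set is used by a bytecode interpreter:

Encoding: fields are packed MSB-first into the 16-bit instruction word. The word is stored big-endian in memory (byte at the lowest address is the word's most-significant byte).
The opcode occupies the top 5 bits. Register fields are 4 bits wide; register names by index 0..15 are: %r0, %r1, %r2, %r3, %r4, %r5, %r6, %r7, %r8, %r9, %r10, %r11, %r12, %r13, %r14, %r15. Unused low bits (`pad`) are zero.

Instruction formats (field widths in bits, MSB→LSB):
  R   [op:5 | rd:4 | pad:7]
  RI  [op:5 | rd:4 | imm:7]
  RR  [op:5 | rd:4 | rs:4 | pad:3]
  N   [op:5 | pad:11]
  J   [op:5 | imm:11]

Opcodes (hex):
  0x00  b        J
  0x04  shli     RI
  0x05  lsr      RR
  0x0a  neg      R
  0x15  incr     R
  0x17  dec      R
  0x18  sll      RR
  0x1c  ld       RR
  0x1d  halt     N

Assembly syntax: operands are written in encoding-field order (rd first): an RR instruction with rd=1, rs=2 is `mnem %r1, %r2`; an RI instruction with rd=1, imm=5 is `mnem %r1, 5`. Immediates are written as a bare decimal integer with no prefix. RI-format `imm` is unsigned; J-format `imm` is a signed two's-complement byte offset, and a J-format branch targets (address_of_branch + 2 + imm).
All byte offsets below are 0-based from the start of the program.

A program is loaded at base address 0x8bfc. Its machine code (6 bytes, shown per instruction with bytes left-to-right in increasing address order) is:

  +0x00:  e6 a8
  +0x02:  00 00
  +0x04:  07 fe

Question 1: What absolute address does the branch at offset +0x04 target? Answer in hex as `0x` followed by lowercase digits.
0x8c00

[04] 07 fe → 0x07fe
  opcode bits[15:11]=0x0: b/J
  [10:0] imm=2046 (s11→-2) = -2
  target = base 0x8bfc + off 0x04 + 2 + imm -2 = 0x8c00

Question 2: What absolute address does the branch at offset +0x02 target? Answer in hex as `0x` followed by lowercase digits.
off 0x02: read 00 00 as big → 0x0000
  top 5b → 0x0 → b [J]
  imm@[10:0]=0x0 ⇒ 0
  target = base 0x8bfc + off 0x02 + 2 + imm 0 = 0x8c00

0x8c00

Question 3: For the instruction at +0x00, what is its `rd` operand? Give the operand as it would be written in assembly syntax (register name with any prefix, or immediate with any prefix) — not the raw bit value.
%r13

[00] e6 a8 → 0xe6a8
  opcode bits[15:11]=0x1c: ld/RR
  [10:7] rd=13 = %r13
  [6:3] rs=5 = %r5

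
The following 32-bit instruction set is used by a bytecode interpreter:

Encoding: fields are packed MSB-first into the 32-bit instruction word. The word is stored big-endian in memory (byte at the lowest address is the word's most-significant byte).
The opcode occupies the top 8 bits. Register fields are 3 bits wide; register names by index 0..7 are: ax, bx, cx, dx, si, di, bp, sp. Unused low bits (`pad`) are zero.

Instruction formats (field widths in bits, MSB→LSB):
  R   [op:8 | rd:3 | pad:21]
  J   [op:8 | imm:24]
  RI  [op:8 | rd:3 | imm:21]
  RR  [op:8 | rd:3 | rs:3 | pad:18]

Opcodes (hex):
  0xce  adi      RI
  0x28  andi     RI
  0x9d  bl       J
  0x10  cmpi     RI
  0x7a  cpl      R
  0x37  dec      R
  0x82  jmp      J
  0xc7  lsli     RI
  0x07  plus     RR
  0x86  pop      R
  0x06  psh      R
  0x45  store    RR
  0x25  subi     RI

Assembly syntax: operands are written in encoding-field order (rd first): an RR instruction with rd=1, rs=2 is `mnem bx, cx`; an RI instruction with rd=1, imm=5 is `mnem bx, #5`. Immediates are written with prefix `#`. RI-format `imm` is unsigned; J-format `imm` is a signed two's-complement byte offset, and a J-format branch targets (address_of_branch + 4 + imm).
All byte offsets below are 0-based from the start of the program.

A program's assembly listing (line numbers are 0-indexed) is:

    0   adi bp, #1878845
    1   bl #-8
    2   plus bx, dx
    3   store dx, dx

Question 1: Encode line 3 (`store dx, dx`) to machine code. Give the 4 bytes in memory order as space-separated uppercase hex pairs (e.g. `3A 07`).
L3: store op=0x45:8|rd=3:3|rs=3:3|pad=0:18 ⇒ 0x456c0000 ⇒ big 45 6c 00 00

45 6C 00 00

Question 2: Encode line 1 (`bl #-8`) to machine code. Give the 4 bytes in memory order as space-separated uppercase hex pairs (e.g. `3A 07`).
9D FF FF F8

1. bl fields op=0x9d:8|imm=-8:24 → word 9dfffff8h → 9d ff ff f8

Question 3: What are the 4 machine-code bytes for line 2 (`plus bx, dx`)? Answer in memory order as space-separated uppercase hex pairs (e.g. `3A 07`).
L2: plus op=0x7:8|rd=1:3|rs=3:3|pad=0:18 ⇒ 0x072c0000 ⇒ big 07 2c 00 00

07 2C 00 00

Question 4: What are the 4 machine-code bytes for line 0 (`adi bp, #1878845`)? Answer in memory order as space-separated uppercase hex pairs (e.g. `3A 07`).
L0: adi op=0xce:8|rd=6:3|imm=1878845:21 ⇒ 0xcedcab3d ⇒ big ce dc ab 3d

CE DC AB 3D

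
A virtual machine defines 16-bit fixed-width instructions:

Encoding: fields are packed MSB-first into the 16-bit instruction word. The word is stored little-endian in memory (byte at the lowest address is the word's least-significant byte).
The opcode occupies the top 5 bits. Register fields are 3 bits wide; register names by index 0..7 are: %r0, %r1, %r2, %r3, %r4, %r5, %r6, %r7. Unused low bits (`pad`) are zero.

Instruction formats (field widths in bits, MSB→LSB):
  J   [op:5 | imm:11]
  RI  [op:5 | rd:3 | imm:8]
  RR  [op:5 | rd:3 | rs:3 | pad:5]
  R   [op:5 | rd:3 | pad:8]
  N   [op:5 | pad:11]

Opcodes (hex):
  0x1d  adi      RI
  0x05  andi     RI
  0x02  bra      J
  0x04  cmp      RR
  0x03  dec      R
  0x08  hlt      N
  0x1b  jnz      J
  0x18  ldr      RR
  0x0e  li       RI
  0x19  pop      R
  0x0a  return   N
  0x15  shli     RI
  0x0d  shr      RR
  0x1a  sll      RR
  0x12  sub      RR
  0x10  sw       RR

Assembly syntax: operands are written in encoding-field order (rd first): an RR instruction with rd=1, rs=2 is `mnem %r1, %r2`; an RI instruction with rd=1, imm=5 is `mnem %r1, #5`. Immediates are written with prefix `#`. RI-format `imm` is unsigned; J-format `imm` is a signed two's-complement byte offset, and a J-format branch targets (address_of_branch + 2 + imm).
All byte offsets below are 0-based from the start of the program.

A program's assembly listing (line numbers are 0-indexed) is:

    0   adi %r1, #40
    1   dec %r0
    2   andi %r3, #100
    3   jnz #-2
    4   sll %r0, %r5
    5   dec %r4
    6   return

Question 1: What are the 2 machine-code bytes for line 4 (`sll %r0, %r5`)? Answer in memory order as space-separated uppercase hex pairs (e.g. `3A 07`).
A0 D0

line 4 (sll): pack op=0x1a:5|rd=0:3|rs=5:3|pad=0:5 = 0xd0a0; little→ a0 d0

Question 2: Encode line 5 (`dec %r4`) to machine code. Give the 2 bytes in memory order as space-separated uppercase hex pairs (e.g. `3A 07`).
00 1C

line 5 (dec): pack op=0x3:5|rd=4:3|pad=0:8 = 0x1c00; little→ 00 1c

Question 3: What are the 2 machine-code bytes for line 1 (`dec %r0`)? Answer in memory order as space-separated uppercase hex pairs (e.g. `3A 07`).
1. dec fields op=0x3:5|rd=0:3|pad=0:8 → word 1800h → 00 18

00 18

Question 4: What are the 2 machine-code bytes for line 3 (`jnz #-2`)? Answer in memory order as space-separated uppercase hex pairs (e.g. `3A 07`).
L3: jnz op=0x1b:5|imm=-2:11 ⇒ 0xdffe ⇒ little fe df

FE DF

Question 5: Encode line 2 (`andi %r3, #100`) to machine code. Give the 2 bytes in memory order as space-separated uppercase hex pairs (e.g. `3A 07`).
L2: andi op=0x5:5|rd=3:3|imm=100:8 ⇒ 0x2b64 ⇒ little 64 2b

64 2B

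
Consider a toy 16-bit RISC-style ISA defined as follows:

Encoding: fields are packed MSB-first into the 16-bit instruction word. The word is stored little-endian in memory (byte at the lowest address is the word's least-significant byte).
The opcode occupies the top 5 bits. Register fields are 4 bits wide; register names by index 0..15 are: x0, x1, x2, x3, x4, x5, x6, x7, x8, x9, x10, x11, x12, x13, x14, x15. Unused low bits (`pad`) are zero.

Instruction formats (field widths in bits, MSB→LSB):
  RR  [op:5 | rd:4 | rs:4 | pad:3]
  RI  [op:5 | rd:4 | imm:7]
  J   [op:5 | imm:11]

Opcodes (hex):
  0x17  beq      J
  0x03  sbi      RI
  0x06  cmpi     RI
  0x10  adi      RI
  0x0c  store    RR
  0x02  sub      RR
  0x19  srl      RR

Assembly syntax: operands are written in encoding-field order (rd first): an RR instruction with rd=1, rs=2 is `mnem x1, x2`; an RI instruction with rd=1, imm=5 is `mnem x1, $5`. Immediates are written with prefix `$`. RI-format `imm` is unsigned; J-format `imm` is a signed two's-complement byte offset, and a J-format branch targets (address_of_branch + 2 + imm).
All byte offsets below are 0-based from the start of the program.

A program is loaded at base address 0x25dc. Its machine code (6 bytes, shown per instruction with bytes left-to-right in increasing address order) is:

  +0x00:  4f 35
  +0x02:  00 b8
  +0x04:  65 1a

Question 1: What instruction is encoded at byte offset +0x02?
beq $0

[02] 00 b8 → 0xb800
  opcode bits[15:11]=0x17: beq/J
  [10:0] imm=0 = $0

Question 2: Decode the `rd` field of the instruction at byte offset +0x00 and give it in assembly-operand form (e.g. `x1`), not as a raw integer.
x10

@+00  little-endian(4f 35) = 0x354f
  opcode bits[15:11]=0x6: cmpi/RI
  [10:7] rd=10 = x10
  [6:0] imm=79 = $79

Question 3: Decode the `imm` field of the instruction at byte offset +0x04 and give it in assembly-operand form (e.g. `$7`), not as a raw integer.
$101

off 0x04: read 65 1a as little → 0x1a65
  top 5b → 0x3 → sbi [RI]
  rd: (w>>7)&0xf=0x4 → x4
  imm: (w>>0)&0x7f=0x65 → $101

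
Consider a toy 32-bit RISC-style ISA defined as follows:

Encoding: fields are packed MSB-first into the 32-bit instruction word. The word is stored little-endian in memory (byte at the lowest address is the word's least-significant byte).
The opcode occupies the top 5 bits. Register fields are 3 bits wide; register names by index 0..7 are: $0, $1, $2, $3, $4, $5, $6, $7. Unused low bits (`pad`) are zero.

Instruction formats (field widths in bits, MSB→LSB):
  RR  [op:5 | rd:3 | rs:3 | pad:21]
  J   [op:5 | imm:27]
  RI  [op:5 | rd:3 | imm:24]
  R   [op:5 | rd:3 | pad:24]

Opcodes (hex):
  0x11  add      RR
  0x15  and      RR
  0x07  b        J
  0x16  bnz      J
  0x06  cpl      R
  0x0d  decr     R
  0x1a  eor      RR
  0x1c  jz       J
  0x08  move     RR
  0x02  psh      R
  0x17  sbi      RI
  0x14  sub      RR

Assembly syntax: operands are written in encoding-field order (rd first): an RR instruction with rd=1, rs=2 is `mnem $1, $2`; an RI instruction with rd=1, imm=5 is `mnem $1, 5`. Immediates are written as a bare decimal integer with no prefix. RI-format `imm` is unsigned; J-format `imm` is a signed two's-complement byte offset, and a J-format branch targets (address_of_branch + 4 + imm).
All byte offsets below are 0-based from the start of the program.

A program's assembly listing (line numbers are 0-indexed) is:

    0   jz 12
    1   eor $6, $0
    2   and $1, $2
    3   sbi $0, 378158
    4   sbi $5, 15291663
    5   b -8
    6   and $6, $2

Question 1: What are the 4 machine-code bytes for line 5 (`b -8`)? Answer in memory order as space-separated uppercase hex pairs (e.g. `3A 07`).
line 5 (b): pack op=0x7:5|imm=-8:27 = 0x3ffffff8; little→ f8 ff ff 3f

F8 FF FF 3F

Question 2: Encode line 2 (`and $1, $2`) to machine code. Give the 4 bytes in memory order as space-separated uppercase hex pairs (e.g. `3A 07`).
00 00 40 A9

2. and fields op=0x15:5|rd=1:3|rs=2:3|pad=0:21 → word a9400000h → 00 00 40 a9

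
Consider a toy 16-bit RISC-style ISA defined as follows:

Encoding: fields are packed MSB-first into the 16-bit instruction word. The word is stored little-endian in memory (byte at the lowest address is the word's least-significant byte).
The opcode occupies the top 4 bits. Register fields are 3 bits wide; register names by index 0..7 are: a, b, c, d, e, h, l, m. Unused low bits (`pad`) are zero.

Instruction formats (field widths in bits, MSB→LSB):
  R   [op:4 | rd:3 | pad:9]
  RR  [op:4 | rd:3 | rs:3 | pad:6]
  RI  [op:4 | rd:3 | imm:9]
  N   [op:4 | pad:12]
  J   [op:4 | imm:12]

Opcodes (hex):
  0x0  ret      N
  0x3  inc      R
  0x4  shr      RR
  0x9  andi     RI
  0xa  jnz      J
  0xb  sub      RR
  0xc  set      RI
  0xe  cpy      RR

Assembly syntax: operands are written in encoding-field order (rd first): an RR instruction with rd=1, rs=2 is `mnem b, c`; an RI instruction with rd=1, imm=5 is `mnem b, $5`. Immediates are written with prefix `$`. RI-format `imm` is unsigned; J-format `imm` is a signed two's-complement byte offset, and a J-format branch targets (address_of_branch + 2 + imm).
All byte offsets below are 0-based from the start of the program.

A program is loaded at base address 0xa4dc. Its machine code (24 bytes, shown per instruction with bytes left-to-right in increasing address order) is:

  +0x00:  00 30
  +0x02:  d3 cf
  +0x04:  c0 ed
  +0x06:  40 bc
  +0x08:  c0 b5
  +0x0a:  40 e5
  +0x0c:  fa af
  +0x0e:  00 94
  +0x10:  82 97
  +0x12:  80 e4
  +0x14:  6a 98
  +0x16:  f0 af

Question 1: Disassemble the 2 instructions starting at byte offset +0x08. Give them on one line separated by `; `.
+0x08: c0 b5 ⇒ word 0xb5c0 (little)
  opcode bits[15:12]=0xb: sub/RR
  rd@[11:9]=0x2 ⇒ c
  rs@[8:6]=0x7 ⇒ m
+0x0a: 40 e5 ⇒ word 0xe540 (little)
  opcode bits[15:12]=0xe: cpy/RR
  rd@[11:9]=0x2 ⇒ c
  rs@[8:6]=0x5 ⇒ h

sub c, m; cpy c, h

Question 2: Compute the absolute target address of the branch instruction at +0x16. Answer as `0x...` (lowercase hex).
0xa4e4

[16] f0 af → 0xaff0
  top 4b → 0xa → jnz [J]
  imm@[11:0]=0xff0 (s12→-16) ⇒ $-16
  target = base 0xa4dc + off 0x16 + 2 + imm -16 = 0xa4e4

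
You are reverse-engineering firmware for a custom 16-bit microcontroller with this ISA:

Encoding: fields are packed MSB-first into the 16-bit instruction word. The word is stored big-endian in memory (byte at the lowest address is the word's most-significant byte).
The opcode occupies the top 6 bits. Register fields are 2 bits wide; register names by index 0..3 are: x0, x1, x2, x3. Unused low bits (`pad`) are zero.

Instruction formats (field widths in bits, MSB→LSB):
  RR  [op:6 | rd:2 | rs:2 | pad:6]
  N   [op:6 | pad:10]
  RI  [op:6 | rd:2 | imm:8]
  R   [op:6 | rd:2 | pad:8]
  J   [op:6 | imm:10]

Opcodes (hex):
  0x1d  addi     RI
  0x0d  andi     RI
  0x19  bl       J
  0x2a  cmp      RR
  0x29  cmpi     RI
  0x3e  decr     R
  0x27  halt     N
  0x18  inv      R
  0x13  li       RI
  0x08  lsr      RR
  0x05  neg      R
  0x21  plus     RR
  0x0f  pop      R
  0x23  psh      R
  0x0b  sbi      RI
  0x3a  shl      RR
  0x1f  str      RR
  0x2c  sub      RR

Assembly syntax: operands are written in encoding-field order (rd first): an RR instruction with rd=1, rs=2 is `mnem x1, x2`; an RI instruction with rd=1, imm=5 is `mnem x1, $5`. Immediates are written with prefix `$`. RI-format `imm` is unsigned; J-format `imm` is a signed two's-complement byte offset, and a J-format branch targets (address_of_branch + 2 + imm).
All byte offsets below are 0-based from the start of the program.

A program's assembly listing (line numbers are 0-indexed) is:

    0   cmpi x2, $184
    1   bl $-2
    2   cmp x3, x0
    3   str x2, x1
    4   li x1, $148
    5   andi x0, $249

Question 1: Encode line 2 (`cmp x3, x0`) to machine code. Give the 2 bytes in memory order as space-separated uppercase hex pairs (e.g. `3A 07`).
line 2 (cmp): pack op=0x2a:6|rd=3:2|rs=0:2|pad=0:6 = 0xab00; big→ ab 00

AB 00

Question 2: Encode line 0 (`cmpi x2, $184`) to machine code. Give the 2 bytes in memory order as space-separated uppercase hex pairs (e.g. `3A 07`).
A6 B8

L0: cmpi op=0x29:6|rd=2:2|imm=184:8 ⇒ 0xa6b8 ⇒ big a6 b8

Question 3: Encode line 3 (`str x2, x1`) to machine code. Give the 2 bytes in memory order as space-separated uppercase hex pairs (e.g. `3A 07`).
line 3 (str): pack op=0x1f:6|rd=2:2|rs=1:2|pad=0:6 = 0x7e40; big→ 7e 40

7E 40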